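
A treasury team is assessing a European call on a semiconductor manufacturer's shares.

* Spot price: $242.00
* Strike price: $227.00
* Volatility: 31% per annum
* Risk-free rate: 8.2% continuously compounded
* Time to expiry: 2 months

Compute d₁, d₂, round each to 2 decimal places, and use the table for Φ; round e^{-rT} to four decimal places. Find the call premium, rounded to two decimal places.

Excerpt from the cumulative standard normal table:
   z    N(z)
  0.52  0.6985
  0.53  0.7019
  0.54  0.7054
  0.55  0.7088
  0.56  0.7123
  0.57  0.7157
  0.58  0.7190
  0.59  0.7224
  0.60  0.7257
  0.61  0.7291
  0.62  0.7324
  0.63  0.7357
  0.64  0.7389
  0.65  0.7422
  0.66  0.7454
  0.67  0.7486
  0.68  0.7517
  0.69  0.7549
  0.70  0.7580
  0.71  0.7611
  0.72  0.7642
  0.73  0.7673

$23.20

σ√T = 0.31 × 0.4082 = 0.1266
d₁ = [ln(242/227) + (0.082 + 0.31²/2)·0.1667] / 0.1266 = [0.0640 + 0.0217] / 0.1266 = 0.6769 → 0.68
d₂ = d₁ − σ√T = 0.6769 − 0.1266 = 0.5503 → 0.55
e^(−rT) = e^(−0.082·0.1667) = 0.9864
N(d₁) = N(0.68) = 0.7517;  N(d₂) = N(0.55) = 0.7088
C = 242·0.7517 − 227·0.9864·0.7088 = 181.9114 − 158.7094 = 23.2020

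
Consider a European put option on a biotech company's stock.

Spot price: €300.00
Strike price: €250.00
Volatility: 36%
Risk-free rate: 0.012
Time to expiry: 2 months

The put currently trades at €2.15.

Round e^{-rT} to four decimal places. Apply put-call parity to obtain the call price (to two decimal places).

€52.65

e^(−rT) = e^(−0.012·0.1667) = 0.9980
Put-call parity: C − P = S − K·e^(−rT) = 300 − 250·0.9980 = 300 − 249.5000 = 50.5000
C = P + (C − P) = 2.15 + (50.5000) = 52.6500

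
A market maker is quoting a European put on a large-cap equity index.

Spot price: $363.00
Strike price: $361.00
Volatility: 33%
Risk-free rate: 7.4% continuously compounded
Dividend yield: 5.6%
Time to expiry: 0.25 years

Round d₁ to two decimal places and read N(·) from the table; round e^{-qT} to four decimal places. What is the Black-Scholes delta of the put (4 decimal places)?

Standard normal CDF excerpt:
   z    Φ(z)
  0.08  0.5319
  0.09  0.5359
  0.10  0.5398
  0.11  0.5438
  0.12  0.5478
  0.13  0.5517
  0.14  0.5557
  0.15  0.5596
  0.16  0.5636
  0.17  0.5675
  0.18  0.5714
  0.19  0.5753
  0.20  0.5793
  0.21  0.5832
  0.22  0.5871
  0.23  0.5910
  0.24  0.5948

-0.4381

σ√T = 0.33 × 0.5000 = 0.1650
d₁ = [ln(363/361) + (0.074 − 0.056 + 0.33²/2)·0.25] / 0.1650 = [0.0055 + 0.0181] / 0.1650 = 0.1433 → 0.14
N(d₁) = N(0.14) = 0.5557
Δ_put = e^(−qT)·(N(d₁) − 1) = 0.9861·(0.5557 − 1) = -0.4381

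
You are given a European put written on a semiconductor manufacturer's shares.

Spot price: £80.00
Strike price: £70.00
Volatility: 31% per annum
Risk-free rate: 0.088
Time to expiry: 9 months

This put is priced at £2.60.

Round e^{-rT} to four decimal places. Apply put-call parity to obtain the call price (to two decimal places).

£17.07

e^(−rT) = e^(−0.088·0.75) = 0.9361
Put-call parity: C − P = S − K·e^(−rT) = 80 − 70·0.9361 = 80 − 65.5270 = 14.4730
C = P + (C − P) = 2.60 + (14.4730) = 17.0730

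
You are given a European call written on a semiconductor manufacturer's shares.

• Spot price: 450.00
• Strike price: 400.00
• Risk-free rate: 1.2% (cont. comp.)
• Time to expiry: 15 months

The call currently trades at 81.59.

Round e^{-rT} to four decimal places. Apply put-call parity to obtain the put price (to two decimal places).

25.63

e^(−rT) = e^(−0.012·1.25) = 0.9851
Put-call parity: C − P = S − K·e^(−rT) = 450 − 400·0.9851 = 450 − 394.0400 = 55.9600
P = C − (C − P) = 81.59 − (55.9600) = 25.6300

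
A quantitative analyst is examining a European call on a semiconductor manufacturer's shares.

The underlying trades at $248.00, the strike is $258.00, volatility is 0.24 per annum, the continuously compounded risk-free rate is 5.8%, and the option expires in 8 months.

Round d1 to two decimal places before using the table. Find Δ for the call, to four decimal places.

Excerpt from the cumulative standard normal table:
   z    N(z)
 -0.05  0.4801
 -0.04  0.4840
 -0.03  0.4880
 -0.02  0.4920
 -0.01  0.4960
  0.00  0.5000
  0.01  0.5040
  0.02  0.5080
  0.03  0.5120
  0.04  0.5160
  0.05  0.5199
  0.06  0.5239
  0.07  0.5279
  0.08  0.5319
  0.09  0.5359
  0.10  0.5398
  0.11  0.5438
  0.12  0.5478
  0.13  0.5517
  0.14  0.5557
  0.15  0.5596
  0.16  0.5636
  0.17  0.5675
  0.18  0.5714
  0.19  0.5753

σ√T = 0.24 × 0.8165 = 0.1960
d₁ = [ln(248/258) + (0.058 + 0.24²/2)·0.6667] / 0.1960 = [-0.0395 + 0.0579] / 0.1960 = 0.0936 which rounds to 0.09
N(d₁) = N(0.09) = 0.5359
Δ_call = N(d₁) = 0.5359

0.5359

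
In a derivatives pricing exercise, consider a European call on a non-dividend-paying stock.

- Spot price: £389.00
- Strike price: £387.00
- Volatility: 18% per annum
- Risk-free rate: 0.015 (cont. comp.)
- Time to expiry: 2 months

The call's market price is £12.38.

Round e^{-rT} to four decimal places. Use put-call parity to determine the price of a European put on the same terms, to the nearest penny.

exp(−rT) = exp(−0.015·0.1667) = 0.9975
Put-call parity: C − P = S − K·e^(−rT) = 389 − 387·0.9975 = 389 − 386.0325 = 2.9675
P = C − (C − P) = 12.38 − (2.9675) = 9.4125

£9.41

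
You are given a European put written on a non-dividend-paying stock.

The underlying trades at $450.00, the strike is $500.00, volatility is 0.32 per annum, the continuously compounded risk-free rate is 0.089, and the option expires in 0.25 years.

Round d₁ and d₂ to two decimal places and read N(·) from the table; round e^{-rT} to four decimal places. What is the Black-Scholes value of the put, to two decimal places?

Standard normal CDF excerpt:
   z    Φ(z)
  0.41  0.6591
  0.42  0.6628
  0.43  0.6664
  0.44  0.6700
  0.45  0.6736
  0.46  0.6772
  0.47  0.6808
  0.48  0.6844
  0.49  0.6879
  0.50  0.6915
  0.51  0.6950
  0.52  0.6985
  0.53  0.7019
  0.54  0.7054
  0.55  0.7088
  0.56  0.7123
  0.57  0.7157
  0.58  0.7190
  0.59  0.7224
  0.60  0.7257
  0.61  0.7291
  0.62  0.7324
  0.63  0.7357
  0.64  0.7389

σ√T = 0.32·√0.25 = 0.1600
d₁ = [ln(450/500) + (0.089 + 0.32²/2)·0.25] / 0.1600 = [-0.1054 + 0.0350] / 0.1600 = -0.4394 → -0.44
d₂ = d₁ − σ√T = -0.4394 − 0.1600 = -0.5994 → -0.60
e^(−rT) = e^(−0.089·0.25) = 0.9780
N(−d₂) = N(0.60) = 0.7257;  N(−d₁) = N(0.44) = 0.6700
P = 500·0.9780·0.7257 − 450·0.6700 = 354.8673 − 301.5000 = 53.3673

$53.37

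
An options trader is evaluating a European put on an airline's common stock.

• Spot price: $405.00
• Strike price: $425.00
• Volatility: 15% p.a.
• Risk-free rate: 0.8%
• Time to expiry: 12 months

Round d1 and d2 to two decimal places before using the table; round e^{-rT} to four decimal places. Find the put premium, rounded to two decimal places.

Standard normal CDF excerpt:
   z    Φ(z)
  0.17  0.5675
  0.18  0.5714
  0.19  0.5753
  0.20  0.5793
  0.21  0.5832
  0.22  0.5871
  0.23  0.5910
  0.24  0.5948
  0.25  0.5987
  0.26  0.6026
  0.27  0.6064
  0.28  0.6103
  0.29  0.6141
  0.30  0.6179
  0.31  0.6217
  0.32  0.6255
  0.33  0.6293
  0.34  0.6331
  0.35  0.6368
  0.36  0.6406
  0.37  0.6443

σ√T = 0.15 × 1.0000 = 0.1500
d₁ = [ln(405/425) + (0.008 + ½·0.15²)·1] / (σ√T) = (-0.0482 + 0.0192) / 0.1500 = -0.1930 → -0.19
d₂ = -0.1930 − 0.1500 = -0.3430 → -0.34
e^(−rT) = e^(−0.008·1) = 0.9920
N(−d₂) = N(0.34) = 0.6331;  N(−d₁) = N(0.19) = 0.5753
P = 425·0.9920·0.6331 − 405·0.5753 = 266.9150 − 232.9965 = 33.9185

$33.92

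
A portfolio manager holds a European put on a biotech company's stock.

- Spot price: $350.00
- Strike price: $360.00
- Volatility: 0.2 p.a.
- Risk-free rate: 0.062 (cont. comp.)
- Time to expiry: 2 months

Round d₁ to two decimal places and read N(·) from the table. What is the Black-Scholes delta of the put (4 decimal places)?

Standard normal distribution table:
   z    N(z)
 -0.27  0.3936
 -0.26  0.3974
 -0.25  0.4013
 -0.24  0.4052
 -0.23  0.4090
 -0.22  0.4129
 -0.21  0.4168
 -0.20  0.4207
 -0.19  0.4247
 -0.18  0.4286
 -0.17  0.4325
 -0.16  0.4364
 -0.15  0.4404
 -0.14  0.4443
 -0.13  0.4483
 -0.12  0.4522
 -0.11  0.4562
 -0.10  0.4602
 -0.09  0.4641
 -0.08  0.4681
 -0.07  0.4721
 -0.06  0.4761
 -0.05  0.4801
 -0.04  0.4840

-0.5714

T = 0.1667;  σ√T = 0.0816
d₁ = [ln(350/360) + (0.062 + ½·0.2²)·0.1667] / (σ√T) = (-0.0282 + 0.0137) / 0.0816 = -0.1776 which rounds to -0.18
N(d₁) = N(-0.18) = 0.4286
Δ_put = N(d₁) − 1 = 0.4286 − 1 = -0.5714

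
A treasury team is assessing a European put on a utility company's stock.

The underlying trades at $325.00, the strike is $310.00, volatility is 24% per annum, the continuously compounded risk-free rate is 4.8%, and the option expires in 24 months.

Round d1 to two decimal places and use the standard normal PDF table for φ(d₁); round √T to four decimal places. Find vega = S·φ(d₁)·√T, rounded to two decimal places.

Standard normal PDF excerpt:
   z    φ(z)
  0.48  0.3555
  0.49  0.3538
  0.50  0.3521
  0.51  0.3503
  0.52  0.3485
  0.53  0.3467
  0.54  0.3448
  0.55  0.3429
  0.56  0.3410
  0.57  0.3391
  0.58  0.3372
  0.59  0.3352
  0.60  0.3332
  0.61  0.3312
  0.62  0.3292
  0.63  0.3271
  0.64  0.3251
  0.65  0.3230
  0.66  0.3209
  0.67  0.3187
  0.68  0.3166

154.06

σ√T = 0.24 × 1.4142 = 0.3394
ln(S/K) + (r + σ²/2)T = ln(325/310) + (0.048 + 0.24²/2)·2 = 0.0473 + 0.1536 = 0.2009
d₁ = 0.2009 / 0.3394 = 0.5918 → 0.59
√T = √2 = 1.4142
φ(d₁) = φ(0.59) = 0.3352
vega = S·φ(d₁)·√T = 325·0.3352·1.4142 = 154.0629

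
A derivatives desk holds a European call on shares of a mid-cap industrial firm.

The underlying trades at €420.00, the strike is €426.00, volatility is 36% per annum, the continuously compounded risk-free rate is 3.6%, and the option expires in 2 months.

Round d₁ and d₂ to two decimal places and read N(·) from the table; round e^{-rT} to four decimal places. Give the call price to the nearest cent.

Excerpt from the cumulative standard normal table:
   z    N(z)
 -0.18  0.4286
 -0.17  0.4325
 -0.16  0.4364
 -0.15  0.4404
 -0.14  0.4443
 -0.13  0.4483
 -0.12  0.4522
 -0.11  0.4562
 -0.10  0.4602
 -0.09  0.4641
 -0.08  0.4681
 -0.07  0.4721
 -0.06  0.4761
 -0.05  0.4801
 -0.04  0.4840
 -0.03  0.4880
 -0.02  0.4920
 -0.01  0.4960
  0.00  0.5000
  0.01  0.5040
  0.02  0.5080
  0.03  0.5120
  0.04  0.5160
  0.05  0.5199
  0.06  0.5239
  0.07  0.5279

€23.53

σ√T = 0.36 × 0.4082 = 0.1470
d₁ = [ln(420/426) + (0.036 + 0.36²/2)·0.1667] / 0.1470 = [-0.0142 + 0.0168] / 0.1470 = 0.0178 → 0.02
d₂ = d₁ − σ√T = 0.0178 − 0.1470 = -0.1292 → -0.13
e^(−rT) = e^(−0.036·0.1667) = 0.9940
C = 420·N(0.02) − 426·0.9940·N(-0.13) = 420·0.5080 − 426·0.9940·0.4483 = 213.3600 − 189.8299 = 23.5301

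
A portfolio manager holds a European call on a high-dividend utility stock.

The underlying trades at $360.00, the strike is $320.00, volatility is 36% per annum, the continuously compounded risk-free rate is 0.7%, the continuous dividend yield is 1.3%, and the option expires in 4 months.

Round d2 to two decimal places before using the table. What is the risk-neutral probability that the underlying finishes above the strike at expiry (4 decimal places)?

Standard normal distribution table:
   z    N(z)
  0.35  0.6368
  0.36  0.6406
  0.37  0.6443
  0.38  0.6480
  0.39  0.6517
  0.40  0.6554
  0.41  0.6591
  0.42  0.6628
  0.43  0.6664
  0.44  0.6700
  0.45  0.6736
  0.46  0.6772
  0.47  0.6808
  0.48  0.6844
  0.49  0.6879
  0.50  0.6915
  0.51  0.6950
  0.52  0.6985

0.6736

σ√T = 0.36 × 0.5774 = 0.2078
d₁ = [ln(360/320) + (0.007 − 0.013 + 0.36²/2)·0.3333] / 0.2078 = [0.1178 + 0.0196] / 0.2078 = 0.6610 ⇒ 0.66
d₂ = d₁ − σ√T = 0.6610 − 0.2078 = 0.4531 ⇒ 0.45
Risk-neutral Pr[S_T > K] = N(d₂) = N(0.45) = 0.6736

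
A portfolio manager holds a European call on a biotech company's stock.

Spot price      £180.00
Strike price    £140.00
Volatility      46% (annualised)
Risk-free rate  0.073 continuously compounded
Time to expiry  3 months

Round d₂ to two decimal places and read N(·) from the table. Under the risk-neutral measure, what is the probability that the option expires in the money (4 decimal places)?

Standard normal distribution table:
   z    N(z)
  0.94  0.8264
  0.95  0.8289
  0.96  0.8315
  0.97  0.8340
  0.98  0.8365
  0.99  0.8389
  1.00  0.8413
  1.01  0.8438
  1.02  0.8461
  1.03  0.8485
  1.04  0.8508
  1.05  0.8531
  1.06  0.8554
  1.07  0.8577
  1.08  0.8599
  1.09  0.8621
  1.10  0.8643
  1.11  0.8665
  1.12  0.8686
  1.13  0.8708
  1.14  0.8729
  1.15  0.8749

T = 0.25;  σ√T = 0.2300
ln(S/K) + (r + σ²/2)T = ln(180/140) + (0.073 + 0.46²/2)·0.25 = 0.2513 + 0.0447 = 0.2960
d₁ = 0.2960 / 0.2300 = 1.2870 → 1.29
d₂ = d₁ − σ√T = 1.2870 − 0.2300 = 1.0570 → 1.06
Risk-neutral Pr[S_T > K] = N(d₂) = N(1.06) = 0.8554

0.8554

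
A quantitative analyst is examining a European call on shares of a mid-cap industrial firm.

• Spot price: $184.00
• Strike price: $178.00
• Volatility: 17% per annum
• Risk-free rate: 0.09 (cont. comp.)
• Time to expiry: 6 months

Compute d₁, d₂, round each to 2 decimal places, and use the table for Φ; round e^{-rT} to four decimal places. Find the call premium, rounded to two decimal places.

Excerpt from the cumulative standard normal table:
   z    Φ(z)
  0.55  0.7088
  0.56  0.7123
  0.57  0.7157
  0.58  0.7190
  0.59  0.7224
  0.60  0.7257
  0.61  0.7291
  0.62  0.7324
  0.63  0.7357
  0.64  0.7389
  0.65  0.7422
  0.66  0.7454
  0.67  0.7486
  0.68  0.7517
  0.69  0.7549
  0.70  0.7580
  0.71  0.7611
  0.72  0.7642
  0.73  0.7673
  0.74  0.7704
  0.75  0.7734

$17.11

T = 0.5;  σ√T = 0.1202
d₁ = [ln(184/178) + (0.09 + ½·0.17²)·0.5] / (σ√T) = (0.0332 + 0.0522) / 0.1202 = 0.7102 ⇒ 0.71
d₂ = 0.7102 − 0.1202 = 0.5900 ⇒ 0.59
e^(−rT) = e^(−0.09·0.5) = 0.9560
N(d₁) = N(0.71) = 0.7611;  N(d₂) = N(0.59) = 0.7224
C = 184·0.7611 − 178·0.9560·0.7224 = 140.0424 − 122.9294 = 17.1130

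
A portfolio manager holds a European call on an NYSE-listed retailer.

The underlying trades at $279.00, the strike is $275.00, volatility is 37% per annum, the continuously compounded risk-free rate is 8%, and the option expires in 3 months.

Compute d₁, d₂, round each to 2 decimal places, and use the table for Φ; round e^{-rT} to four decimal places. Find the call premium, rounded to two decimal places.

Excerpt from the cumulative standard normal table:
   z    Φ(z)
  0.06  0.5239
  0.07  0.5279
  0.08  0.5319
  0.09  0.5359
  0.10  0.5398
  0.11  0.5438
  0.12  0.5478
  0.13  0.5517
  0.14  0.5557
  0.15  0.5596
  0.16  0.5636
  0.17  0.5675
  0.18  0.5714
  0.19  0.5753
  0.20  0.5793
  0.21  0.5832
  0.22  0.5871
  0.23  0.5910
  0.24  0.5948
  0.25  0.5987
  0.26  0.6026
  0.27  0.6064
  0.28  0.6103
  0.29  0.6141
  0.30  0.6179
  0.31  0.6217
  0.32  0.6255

$25.82

σ√T = 0.37·√0.25 = 0.1850
d₁ = [ln(279/275) + (0.08 + 0.37²/2)·0.25] / 0.1850 = [0.0144 + 0.0371] / 0.1850 = 0.2787 ≈ 0.28
d₂ = d₁ − σ√T = 0.2787 − 0.1850 = 0.0937 ≈ 0.09
exp(−rT) = exp(−0.08·0.25) = 0.9802
N(d₁) = N(0.28) = 0.6103;  N(d₂) = N(0.09) = 0.5359
C = 279·0.6103 − 275·0.9802·0.5359 = 170.2737 − 144.4545 = 25.8192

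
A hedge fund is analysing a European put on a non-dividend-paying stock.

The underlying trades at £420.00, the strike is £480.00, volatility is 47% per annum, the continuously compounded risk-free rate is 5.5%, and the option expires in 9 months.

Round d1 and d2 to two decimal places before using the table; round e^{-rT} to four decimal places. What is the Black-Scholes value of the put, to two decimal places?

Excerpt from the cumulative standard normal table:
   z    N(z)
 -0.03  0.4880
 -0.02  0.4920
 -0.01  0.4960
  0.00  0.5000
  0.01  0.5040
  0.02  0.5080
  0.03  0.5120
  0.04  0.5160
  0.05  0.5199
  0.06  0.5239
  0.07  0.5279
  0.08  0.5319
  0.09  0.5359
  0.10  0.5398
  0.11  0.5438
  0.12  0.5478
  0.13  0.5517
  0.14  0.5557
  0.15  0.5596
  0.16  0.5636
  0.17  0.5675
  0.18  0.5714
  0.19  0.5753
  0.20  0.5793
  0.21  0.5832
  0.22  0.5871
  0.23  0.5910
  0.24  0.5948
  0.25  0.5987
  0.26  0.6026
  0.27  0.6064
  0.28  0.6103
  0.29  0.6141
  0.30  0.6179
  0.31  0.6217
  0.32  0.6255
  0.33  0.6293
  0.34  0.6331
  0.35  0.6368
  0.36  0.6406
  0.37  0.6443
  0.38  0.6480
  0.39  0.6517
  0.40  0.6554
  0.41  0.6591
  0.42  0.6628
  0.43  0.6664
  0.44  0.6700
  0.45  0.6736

£93.59

σ√T = 0.47·√0.75 = 0.4070
d₁ = [ln(420/480) + (0.055 + 0.47²/2)·0.75] / 0.4070 = [-0.1335 + 0.1241] / 0.4070 = -0.0232 which rounds to -0.02
d₂ = d₁ − σ√T = -0.0232 − 0.4070 = -0.4302 which rounds to -0.43
exp(−rT) = exp(−0.055·0.75) = 0.9596
P = 480·0.9596·N(0.43) − 420·N(0.02) = 480·0.9596·0.6664 − 420·0.5080 = 306.9492 − 213.3600 = 93.5892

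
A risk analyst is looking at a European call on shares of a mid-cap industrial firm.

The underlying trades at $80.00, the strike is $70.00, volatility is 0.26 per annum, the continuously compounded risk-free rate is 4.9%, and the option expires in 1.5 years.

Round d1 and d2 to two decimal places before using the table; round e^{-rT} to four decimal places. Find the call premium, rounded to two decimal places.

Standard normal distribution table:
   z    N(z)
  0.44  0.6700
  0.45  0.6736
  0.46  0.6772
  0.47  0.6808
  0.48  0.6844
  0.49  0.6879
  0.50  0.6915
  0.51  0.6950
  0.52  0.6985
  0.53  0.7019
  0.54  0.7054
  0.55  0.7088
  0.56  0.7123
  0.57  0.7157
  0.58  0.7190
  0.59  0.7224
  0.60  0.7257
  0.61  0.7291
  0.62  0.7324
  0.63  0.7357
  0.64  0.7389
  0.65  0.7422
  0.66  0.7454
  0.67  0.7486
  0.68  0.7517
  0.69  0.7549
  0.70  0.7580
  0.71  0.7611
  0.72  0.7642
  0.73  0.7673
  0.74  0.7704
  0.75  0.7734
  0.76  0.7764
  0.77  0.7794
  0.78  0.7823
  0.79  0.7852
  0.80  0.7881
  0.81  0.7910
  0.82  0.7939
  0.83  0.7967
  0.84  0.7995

σ√T = 0.26·√1.5 = 0.3184
d₁ = [ln(80/70) + (0.049 + ½·0.26²)·1.5] / (σ√T) = (0.1335 + 0.1242) / 0.3184 = 0.8094 which rounds to 0.81
d₂ = 0.8094 − 0.3184 = 0.4909 which rounds to 0.49
exp(−rT) = exp(−0.049·1.5) = 0.9291
C = 80·N(0.81) − 70·0.9291·N(0.49) = 80·0.7910 − 70·0.9291·0.6879 = 63.2800 − 44.7390 = 18.5410

$18.54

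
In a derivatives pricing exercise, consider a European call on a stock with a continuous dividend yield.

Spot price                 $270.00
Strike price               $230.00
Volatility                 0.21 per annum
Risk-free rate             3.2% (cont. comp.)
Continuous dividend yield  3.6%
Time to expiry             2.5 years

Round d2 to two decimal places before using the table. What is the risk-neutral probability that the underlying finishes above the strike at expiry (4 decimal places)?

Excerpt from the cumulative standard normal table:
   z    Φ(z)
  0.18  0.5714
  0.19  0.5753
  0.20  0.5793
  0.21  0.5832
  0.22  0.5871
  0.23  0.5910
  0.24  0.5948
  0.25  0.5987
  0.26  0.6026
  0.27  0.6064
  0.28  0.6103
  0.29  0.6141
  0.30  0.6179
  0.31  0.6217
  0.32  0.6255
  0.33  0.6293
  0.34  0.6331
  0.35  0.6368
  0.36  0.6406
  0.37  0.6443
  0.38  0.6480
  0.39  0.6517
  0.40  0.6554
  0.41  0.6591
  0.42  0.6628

0.6141

T = 2.5;  σ√T = 0.3320
d₁ = [ln(270/230) + (0.032 − 0.036 + 0.21²/2)·2.5] / 0.3320 = [0.1603 + 0.0451] / 0.3320 = 0.6188 which rounds to 0.62
d₂ = d₁ − σ√T = 0.6188 − 0.3320 = 0.2868 which rounds to 0.29
Pr(exercise) under Q = N(d₂) = 0.6141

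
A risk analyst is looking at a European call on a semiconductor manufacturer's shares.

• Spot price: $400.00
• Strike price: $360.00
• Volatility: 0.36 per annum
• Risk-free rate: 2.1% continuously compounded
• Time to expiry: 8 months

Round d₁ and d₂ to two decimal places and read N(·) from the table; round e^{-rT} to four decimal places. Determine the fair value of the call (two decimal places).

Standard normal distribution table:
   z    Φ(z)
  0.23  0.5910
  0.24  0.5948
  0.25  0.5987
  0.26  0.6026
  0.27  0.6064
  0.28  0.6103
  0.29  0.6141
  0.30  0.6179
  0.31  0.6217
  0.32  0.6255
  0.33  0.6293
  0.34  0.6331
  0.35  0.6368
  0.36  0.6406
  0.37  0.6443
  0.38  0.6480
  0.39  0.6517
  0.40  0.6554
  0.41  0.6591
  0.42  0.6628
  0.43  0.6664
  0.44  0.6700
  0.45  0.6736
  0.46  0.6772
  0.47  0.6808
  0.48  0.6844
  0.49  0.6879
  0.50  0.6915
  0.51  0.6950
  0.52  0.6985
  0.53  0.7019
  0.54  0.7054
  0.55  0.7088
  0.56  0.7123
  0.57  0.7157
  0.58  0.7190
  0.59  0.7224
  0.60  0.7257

σ√T = 0.36 × 0.8165 = 0.2939
d₁ = [ln(400/360) + (0.021 + 0.36²/2)·0.6667] / 0.2939 = [0.1054 + 0.0572] / 0.2939 = 0.5530 which rounds to 0.55
d₂ = d₁ − σ√T = 0.5530 − 0.2939 = 0.2591 which rounds to 0.26
e^(−rT) = e^(−0.021·0.6667) = 0.9861
N(d₁) = N(0.55) = 0.7088;  N(d₂) = N(0.26) = 0.6026
C = 400·0.7088 − 360·0.9861·0.6026 = 283.5200 − 213.9206 = 69.5994

$69.60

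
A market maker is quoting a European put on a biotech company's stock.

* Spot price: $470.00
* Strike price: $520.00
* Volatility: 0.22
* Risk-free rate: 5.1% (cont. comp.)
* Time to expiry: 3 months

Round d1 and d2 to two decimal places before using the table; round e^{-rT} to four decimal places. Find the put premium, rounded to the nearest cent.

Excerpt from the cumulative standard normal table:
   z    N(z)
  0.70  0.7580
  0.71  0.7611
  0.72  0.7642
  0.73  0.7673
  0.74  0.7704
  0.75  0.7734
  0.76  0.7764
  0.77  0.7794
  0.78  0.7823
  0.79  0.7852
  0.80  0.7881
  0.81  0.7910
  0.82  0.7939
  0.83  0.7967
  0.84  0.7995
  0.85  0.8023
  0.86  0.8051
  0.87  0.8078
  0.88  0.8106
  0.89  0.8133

σ√T = 0.22·√0.25 = 0.1100
d₁ = [ln(470/520) + (0.051 + 0.22²/2)·0.25] / 0.1100 = [-0.1011 + 0.0188] / 0.1100 = -0.7481 which rounds to -0.75
d₂ = d₁ − σ√T = -0.7481 − 0.1100 = -0.8581 which rounds to -0.86
exp(−rT) = exp(−0.051·0.25) = 0.9873
P = 520·0.9873·N(0.86) − 470·N(0.75) = 520·0.9873·0.8051 − 470·0.7734 = 413.3351 − 363.4980 = 49.8371

$49.84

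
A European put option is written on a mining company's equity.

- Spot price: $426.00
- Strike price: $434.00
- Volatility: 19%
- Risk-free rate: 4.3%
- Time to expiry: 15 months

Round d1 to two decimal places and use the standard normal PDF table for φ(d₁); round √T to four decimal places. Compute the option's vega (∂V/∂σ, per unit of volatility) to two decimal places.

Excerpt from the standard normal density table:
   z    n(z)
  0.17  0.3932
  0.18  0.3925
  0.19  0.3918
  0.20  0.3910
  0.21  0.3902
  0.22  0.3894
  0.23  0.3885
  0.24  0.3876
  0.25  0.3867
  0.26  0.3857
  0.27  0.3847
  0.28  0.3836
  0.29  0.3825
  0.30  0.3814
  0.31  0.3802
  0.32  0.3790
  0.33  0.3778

σ√T = 0.19 × 1.1180 = 0.2124
d₁ = [ln(426/434) + (0.043 + 0.19²/2)·1.25] / 0.2124 = [-0.0186 + 0.0763] / 0.2124 = 0.2717 ⇒ 0.27
√T = √1.25 = 1.1180
φ(d₁) = φ(0.27) = 0.3847
vega = S·φ(d₁)·√T = 426·0.3847·1.1180 = 183.2203
(Vega is the same for a European call and put with the same parameters.)

183.22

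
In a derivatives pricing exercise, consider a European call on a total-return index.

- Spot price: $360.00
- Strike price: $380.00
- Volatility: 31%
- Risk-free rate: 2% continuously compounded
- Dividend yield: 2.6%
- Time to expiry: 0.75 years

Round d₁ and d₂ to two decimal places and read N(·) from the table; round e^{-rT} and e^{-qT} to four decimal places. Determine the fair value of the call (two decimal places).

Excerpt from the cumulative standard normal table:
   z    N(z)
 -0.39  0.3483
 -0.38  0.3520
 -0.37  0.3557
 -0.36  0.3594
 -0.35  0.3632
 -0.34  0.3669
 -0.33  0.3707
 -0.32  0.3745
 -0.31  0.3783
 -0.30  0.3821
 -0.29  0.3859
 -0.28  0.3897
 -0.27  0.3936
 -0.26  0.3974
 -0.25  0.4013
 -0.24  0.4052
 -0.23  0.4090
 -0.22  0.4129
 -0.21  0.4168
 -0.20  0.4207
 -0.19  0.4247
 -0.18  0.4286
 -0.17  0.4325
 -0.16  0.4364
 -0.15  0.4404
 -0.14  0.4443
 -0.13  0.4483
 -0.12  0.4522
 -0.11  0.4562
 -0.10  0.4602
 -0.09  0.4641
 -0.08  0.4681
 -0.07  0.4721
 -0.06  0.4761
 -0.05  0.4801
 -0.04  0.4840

$29.30

T = 0.75;  σ√T = 0.2685
d₁ = [ln(360/380) + (0.02 − 0.026 + 0.31²/2)·0.75] / 0.2685 = [-0.0541 + 0.0315] / 0.2685 = -0.0839 which rounds to -0.08
d₂ = d₁ − σ√T = -0.0839 − 0.2685 = -0.3524 which rounds to -0.35
e^(−qT) = e^(−0.026·0.75) = 0.9807;  e^(−rT) = e^(−0.02·0.75) = 0.9851
N(d₁) = N(-0.08) = 0.4681;  N(d₂) = N(-0.35) = 0.3632
C = 360·0.9807·0.4681 − 380·0.9851·0.3632 = 165.2636 − 135.9596 = 29.3041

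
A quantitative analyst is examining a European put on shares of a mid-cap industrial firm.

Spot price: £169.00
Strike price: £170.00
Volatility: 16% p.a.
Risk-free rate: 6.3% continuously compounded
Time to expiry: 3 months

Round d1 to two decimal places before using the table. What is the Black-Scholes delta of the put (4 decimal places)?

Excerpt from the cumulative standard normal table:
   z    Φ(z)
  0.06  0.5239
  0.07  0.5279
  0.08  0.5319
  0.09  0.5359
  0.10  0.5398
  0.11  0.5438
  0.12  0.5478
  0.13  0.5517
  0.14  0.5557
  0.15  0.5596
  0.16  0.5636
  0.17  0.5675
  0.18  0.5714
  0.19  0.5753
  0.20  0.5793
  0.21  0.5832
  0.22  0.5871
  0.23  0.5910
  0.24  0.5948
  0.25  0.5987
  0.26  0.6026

-0.4364

T = 0.25;  σ√T = 0.0800
d₁ = [ln(169/170) + (0.063 + 0.16²/2)·0.25] / 0.0800 = [-0.0059 + 0.0190] / 0.0800 = 0.1631 → 0.16
N(d₁) = N(0.16) = 0.5636
Δ_put = N(d₁) − 1 = 0.5636 − 1 = -0.4364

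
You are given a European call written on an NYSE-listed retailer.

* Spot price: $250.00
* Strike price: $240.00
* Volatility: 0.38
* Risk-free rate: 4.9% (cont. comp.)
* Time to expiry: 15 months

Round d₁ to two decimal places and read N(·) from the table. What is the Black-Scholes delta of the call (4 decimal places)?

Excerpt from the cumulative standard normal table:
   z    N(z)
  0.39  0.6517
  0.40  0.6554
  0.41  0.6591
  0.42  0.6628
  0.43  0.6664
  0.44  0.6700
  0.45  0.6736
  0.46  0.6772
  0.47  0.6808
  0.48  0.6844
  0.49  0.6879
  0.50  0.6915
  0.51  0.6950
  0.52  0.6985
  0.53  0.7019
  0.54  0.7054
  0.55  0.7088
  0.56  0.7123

0.6736

σ√T = 0.38 × 1.1180 = 0.4249
d₁ = [ln(250/240) + (0.049 + 0.38²/2)·1.25] / 0.4249 = [0.0408 + 0.1515] / 0.4249 = 0.4527 ⇒ 0.45
N(d₁) = N(0.45) = 0.6736
Δ_call = N(d₁) = 0.6736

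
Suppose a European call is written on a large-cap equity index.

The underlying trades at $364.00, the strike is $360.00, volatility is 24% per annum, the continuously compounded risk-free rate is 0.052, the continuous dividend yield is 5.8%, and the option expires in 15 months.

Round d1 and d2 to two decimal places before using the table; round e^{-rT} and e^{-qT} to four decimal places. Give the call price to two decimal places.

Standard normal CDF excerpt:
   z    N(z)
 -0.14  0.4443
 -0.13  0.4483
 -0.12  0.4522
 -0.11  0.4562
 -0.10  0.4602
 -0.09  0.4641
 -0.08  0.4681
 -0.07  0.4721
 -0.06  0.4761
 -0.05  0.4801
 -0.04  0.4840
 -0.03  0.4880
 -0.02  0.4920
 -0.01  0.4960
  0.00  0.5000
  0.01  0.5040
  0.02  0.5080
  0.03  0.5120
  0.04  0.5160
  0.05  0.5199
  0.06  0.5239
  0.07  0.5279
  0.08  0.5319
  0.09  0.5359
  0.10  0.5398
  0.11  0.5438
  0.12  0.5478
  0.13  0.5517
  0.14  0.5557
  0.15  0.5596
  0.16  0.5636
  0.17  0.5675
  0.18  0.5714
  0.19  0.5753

σ√T = 0.24·√1.25 = 0.2683
d₁ = [ln(364/360) + (0.052 − 0.058 + 0.24²/2)·1.25] / 0.2683 = [0.0110 + 0.0285] / 0.2683 = 0.1474 ≈ 0.15
d₂ = d₁ − σ√T = 0.1474 − 0.2683 = -0.1209 ≈ -0.12
e^(−qT) = e^(−0.058·1.25) = 0.9301;  e^(−rT) = e^(−0.052·1.25) = 0.9371
C = 364·0.9301·N(0.15) − 360·0.9371·N(-0.12) = 364·0.9301·0.5596 − 360·0.9371·0.4522 = 189.4562 − 152.5524 = 36.9038

$36.90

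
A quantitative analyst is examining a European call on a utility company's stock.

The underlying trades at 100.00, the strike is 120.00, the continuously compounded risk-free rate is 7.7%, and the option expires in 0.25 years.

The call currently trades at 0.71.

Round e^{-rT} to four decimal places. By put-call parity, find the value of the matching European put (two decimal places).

18.42

e^(−rT) = e^(−0.077·0.25) = 0.9809
Put-call parity: C − P = S − K·e^(−rT) = 100 − 120·0.9809 = 100 − 117.7080 = -17.7080
P = C − (C − P) = 0.71 − (-17.7080) = 18.4180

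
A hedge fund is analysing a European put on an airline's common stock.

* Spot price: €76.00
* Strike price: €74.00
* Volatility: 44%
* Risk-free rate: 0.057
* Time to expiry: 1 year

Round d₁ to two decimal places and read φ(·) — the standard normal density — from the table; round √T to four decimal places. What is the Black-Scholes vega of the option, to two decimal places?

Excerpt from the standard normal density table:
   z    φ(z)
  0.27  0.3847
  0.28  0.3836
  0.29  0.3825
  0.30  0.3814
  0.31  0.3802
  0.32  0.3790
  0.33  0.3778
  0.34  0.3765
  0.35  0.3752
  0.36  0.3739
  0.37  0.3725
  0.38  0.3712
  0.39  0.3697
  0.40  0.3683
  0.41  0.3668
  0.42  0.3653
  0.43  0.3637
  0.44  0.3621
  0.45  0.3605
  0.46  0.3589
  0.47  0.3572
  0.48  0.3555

T = 1;  σ√T = 0.4400
d₁ = [ln(76/74) + (0.057 + ½·0.44²)·1] / (σ√T) = (0.0267 + 0.1538) / 0.4400 = 0.4102 ⇒ 0.41
√T = √1 = 1.0000
φ(d₁) = φ(0.41) = 0.3668
vega = S·φ(d₁)·√T = 76·0.3668·1.0000 = 27.8768

27.88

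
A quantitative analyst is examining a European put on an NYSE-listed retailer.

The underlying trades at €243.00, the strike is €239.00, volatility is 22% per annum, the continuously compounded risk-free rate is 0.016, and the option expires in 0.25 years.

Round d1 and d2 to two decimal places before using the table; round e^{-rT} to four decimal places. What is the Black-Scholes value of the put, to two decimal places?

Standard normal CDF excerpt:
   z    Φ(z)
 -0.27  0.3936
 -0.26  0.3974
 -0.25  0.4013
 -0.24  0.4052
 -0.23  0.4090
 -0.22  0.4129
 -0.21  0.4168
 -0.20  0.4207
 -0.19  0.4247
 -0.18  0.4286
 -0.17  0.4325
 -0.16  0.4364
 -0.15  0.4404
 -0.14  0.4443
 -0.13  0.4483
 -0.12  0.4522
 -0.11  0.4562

€8.25

σ√T = 0.22·√0.25 = 0.1100
d₁ = [ln(243/239) + (0.016 + 0.22²/2)·0.25] / 0.1100 = [0.0166 + 0.0100] / 0.1100 = 0.2423 which rounds to 0.24
d₂ = d₁ − σ√T = 0.2423 − 0.1100 = 0.1323 which rounds to 0.13
exp(−rT) = exp(−0.016·0.25) = 0.9960
N(−d₂) = N(-0.13) = 0.4483;  N(−d₁) = N(-0.24) = 0.4052
P = 239·0.9960·0.4483 − 243·0.4052 = 106.7151 − 98.4636 = 8.2515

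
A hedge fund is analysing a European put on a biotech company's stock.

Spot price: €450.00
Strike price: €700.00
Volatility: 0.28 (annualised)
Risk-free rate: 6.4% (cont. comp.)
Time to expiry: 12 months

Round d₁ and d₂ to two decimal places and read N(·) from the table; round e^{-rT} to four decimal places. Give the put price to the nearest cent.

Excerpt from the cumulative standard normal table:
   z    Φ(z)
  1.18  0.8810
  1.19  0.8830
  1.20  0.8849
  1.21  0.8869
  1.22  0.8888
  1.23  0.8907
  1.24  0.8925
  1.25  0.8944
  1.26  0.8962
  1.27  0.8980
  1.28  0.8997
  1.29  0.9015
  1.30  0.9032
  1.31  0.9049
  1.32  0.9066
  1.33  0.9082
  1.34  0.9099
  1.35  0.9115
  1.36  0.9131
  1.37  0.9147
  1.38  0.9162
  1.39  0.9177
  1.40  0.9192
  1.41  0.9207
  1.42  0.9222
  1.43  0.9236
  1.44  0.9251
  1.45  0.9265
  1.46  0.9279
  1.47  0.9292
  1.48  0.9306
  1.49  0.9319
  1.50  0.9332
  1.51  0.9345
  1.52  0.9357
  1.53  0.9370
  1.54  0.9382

σ√T = 0.28·√1 = 0.2800
ln(S/K) + (r + σ²/2)T = ln(450/700) + (0.064 + 0.28²/2)·1 = -0.4418 + 0.1032 = -0.3386
d₁ = -0.3386 / 0.2800 = -1.2094 → -1.21
d₂ = d₁ − σ√T = -1.2094 − 0.2800 = -1.4894 → -1.49
e^(−rT) = e^(−0.064·1) = 0.9380
P = 700·0.9380·N(1.49) − 450·N(1.21) = 700·0.9380·0.9319 − 450·0.8869 = 611.8855 − 399.1050 = 212.7805

€212.78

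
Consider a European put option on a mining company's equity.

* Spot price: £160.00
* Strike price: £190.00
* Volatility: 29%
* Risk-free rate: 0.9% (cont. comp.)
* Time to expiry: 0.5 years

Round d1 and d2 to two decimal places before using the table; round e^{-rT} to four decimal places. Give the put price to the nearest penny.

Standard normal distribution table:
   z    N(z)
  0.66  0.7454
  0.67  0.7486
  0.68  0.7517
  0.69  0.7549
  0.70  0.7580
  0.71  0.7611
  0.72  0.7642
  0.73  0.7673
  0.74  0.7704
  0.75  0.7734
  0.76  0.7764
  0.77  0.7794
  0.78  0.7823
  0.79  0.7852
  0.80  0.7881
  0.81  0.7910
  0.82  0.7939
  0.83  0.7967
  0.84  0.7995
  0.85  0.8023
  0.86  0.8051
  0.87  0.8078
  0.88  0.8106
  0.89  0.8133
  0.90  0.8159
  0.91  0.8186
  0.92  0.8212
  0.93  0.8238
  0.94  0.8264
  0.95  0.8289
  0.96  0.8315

σ√T = 0.29 × 0.7071 = 0.2051
d₁ = [ln(160/190) + (0.009 + 0.29²/2)·0.5] / 0.2051 = [-0.1719 + 0.0255] / 0.2051 = -0.7136 ⇒ -0.71
d₂ = d₁ − σ√T = -0.7136 − 0.2051 = -0.9186 ⇒ -0.92
e^(−rT) = e^(−0.009·0.5) = 0.9955
N(−d₂) = N(0.92) = 0.8212;  N(−d₁) = N(0.71) = 0.7611
P = 190·0.9955·0.8212 − 160·0.7611 = 155.3259 − 121.7760 = 33.5499

£33.55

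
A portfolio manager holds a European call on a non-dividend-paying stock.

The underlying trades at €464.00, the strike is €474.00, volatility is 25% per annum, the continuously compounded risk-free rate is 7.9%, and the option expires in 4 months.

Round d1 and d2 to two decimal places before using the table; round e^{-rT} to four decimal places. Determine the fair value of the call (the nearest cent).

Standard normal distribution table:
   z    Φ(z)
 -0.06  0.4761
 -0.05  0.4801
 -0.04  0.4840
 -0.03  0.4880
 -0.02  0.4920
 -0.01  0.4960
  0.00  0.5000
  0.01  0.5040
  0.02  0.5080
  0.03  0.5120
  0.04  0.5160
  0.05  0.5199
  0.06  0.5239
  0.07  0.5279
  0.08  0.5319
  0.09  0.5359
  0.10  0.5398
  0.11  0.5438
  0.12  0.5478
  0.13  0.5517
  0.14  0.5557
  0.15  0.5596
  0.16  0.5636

€28.87

σ√T = 0.25 × 0.5774 = 0.1443
d₁ = [ln(464/474) + (0.079 + 0.25²/2)·0.3333] / 0.1443 = [-0.0213 + 0.0367] / 0.1443 = 0.1069 ⇒ 0.11
d₂ = d₁ − σ√T = 0.1069 − 0.1443 = -0.0375 ⇒ -0.04
e^(−rT) = e^(−0.079·0.3333) = 0.9740
N(d₁) = N(0.11) = 0.5438;  N(d₂) = N(-0.04) = 0.4840
C = 464·0.5438 − 474·0.9740·0.4840 = 252.3232 − 223.4512 = 28.8720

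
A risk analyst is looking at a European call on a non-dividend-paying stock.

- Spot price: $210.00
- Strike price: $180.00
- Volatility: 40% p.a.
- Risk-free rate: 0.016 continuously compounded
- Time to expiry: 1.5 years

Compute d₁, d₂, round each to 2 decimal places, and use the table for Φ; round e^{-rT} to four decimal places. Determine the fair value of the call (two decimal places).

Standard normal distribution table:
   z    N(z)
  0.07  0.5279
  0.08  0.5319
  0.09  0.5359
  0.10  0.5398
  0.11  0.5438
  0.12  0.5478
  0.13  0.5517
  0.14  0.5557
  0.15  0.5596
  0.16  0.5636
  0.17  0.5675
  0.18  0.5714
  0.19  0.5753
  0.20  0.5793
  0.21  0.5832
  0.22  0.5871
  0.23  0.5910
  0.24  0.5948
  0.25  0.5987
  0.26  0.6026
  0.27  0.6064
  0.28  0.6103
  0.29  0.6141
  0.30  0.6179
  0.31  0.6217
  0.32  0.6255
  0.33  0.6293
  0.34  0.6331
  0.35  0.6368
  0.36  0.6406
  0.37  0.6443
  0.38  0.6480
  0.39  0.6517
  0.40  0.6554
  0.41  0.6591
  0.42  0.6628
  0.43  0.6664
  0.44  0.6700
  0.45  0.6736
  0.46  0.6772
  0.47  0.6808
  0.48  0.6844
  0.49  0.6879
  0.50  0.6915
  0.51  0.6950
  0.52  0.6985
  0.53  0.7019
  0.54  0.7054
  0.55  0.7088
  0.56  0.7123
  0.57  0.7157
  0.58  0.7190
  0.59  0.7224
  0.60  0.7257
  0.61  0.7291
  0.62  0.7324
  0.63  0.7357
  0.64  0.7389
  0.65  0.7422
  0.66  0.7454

σ√T = 0.4·√1.5 = 0.4899
d₁ = [ln(210/180) + (0.016 + ½·0.4²)·1.5] / (σ√T) = (0.1542 + 0.1440) / 0.4899 = 0.6086 which rounds to 0.61
d₂ = 0.6086 − 0.4899 = 0.1187 which rounds to 0.12
exp(−rT) = exp(−0.016·1.5) = 0.9763
N(d₁) = N(0.61) = 0.7291;  N(d₂) = N(0.12) = 0.5478
C = 210·0.7291 − 180·0.9763·0.5478 = 153.1110 − 96.2671 = 56.8439

$56.84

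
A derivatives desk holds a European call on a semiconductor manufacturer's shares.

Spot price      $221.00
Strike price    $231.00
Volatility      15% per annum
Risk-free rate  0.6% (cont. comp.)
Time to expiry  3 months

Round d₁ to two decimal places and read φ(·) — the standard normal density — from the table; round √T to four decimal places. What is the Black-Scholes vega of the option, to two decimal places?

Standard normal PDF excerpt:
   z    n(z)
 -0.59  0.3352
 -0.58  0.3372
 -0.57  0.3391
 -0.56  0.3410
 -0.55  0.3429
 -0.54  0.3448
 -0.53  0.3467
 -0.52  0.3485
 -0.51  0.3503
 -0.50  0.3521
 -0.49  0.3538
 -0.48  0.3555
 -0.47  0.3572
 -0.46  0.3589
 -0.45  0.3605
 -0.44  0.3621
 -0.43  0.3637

σ√T = 0.15·√0.25 = 0.0750
d₁ = [ln(221/231) + (0.006 + ½·0.15²)·0.25] / (σ√T) = (-0.0443 + 0.0043) / 0.0750 = -0.5326 ⇒ -0.53
√T = √0.25 = 0.5000
φ(d₁) = φ(-0.53) = 0.3467
vega = S·φ(d₁)·√T = 221·0.3467·0.5000 = 38.3103

38.31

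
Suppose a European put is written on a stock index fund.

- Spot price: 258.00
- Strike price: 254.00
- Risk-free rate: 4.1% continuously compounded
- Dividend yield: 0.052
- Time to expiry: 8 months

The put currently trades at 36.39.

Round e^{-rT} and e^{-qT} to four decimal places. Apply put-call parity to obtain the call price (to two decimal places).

e^(−qT) = e^(−0.052·0.6667) = 0.9659;  e^(−rT) = e^(−0.041·0.6667) = 0.9730
Put-call parity: C − P = S·e^(−qT) − K·e^(−rT) = 258·0.9659 − 254·0.9730 = 249.2022 − 247.1420 = 2.0602
C = P + (C − P) = 36.39 + (2.0602) = 38.4502

38.45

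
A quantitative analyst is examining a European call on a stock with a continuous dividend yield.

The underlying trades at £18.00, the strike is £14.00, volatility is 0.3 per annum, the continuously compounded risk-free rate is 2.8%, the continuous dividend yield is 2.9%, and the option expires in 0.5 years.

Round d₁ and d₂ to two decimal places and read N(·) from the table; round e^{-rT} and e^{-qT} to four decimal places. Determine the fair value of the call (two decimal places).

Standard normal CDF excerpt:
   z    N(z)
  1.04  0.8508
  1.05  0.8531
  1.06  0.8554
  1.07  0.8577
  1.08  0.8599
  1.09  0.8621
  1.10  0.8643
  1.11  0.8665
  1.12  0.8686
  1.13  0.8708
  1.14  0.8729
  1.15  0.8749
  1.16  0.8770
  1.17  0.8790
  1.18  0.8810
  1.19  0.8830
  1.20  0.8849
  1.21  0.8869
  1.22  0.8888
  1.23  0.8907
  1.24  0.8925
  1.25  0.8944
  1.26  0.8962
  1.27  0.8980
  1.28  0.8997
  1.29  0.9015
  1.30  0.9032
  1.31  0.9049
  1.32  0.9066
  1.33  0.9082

£4.12

σ√T = 0.3 × 0.7071 = 0.2121
d₁ = [ln(18/14) + (0.028 − 0.029 + 0.3²/2)·0.5] / 0.2121 = [0.2513 + 0.0220] / 0.2121 = 1.2884 ≈ 1.29
d₂ = d₁ − σ√T = 1.2884 − 0.2121 = 1.0763 ≈ 1.08
exp(−qT) = exp(−0.029·0.5) = 0.9856;  exp(−rT) = exp(−0.028·0.5) = 0.9861
N(d₁) = N(1.29) = 0.9015;  N(d₂) = N(1.08) = 0.8599
C = 18·0.9856·0.9015 − 14·0.9861·0.8599 = 15.9933 − 11.8713 = 4.1221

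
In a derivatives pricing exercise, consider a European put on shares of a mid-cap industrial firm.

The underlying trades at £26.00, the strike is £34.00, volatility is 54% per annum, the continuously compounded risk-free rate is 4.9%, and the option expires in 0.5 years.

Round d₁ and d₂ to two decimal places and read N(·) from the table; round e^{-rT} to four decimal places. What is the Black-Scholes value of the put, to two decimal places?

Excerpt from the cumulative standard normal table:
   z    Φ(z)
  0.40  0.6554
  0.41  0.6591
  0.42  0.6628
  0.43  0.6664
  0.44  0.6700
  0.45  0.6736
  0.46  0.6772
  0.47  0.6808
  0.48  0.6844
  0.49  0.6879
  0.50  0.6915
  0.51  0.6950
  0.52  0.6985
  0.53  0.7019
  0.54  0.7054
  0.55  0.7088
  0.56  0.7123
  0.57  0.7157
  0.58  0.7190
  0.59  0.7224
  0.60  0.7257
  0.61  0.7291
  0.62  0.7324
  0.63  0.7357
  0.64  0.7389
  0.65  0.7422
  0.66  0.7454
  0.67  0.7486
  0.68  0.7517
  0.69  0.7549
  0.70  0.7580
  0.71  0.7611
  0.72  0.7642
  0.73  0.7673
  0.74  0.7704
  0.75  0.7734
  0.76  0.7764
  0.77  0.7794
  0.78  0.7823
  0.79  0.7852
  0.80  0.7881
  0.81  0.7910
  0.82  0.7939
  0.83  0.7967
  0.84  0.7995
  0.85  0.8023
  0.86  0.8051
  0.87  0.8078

σ√T = 0.54·√0.5 = 0.3818
d₁ = [ln(26/34) + (0.049 + 0.54²/2)·0.5] / 0.3818 = [-0.2683 + 0.0974] / 0.3818 = -0.4475 ≈ -0.45
d₂ = d₁ − σ√T = -0.4475 − 0.3818 = -0.8293 ≈ -0.83
exp(−rT) = exp(−0.049·0.5) = 0.9758
N(−d₂) = N(0.83) = 0.7967;  N(−d₁) = N(0.45) = 0.6736
P = 34·0.9758·0.7967 − 26·0.6736 = 26.4323 − 17.5136 = 8.9187

£8.92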